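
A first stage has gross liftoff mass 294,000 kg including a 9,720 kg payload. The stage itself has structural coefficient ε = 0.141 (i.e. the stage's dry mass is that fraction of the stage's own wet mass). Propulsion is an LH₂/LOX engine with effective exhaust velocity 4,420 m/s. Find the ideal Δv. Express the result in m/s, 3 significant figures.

Stage wet mass = m₀ − payload = 294,000 − 9,720 = 284,280 kg.
Stage dry mass = ε × stage wet mass = 0.141 × 284,280 = 40,083.5 kg.
Burnout mass m_f = stage dry + payload = 40,083.5 + 9,720 = 49,803.5 kg.
By the Tsiolkovsky rocket equation, Δv = v_e · ln(294,000/49,803.5) = 4420.0 × ln(5.903) = 4420.0 × 1.7755 ≈ 7848 m/s.

Δv ≈ 7850 m/s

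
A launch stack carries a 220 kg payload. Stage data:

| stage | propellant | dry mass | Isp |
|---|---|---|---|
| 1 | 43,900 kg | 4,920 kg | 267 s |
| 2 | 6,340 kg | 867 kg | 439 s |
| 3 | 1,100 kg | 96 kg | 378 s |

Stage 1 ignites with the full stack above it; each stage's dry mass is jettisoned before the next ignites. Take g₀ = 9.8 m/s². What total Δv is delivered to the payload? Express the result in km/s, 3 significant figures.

Δv ≈ 15.1 km/s

Ignition mass of stage 1 = 43,900+4,920 + 6,340+867 + 1,100+96 + 220 = 57,443 kg.
Stage 1: m₀ = 57,443 kg, m_f = 57,443 − 43,900 = 13,543 kg; Δv = 267×9.8×ln(4.242) = 2616.6×1.4449 ≈ 3781 m/s.
Stage 2: m₀ = 8,623 kg, m_f = 8,623 − 6,340 = 2,283 kg; Δv = 439×9.8×ln(3.777) = 4302.2×1.3289 ≈ 5717 m/s.
Stage 3: m₀ = 1,416 kg, m_f = 1,416 − 1,100 = 316 kg; Δv = 378×9.8×ln(4.481) = 3704.4×1.4998 ≈ 5556 m/s.
Total Δv = 3781 + 5717 + 5556 = 15054 m/s.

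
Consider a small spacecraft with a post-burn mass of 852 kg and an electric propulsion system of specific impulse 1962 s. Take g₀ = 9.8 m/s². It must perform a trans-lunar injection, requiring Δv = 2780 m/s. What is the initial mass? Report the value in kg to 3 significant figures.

v_e = Isp · g₀ = 1962 × 9.8 = 19227.6 m/s.
From the ideal rocket equation, m₀/m_f = exp(Δv / v_e) = exp(2780 / 19227.6) = exp(0.1446) = 1.1556.
m₀ = m_f × 1.1556 = 852 × 1.1556 = 984.571 kg.

initial mass ≈ 985 kg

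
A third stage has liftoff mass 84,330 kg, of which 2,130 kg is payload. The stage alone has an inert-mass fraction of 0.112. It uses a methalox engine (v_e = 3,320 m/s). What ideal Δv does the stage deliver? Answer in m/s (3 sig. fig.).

Stage wet mass = m₀ − payload = 84,330 − 2,130 = 82,200 kg.
Stage dry mass = ε × stage wet mass = 0.112 × 82,200 = 9,206.4 kg.
Burnout mass m_f = stage dry + payload = 9,206.4 + 2,130 = 11,336.4 kg.
Using Δv = v_e ln(m₀/m_f): Δv = v_e · ln(84,330/11,336.4) = 3320.0 × ln(7.439) = 3320.0 × 2.0067 ≈ 6662 m/s.

Δv ≈ 6660 m/s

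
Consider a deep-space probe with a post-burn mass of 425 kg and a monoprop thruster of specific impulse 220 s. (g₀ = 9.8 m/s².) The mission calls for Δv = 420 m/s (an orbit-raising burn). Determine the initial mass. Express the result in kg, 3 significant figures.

initial mass ≈ 516 kg

v_e = Isp · g₀ = 220 × 9.8 = 2156.0 m/s.
m₀/m_f = exp(Δv / v_e) = exp(420 / 2156.0) = exp(0.1948) = 1.2151.
m₀ = m_f × 1.2151 = 425 × 1.2151 = 516.418 kg.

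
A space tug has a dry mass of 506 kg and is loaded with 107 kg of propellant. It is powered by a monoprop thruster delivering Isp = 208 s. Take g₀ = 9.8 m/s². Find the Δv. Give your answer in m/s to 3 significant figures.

v_e = Isp · g₀ = 208 × 9.8 = 2038.4 m/s.
m₀ = m_dry + m_prop = 506 + 107 = 613 kg.
Δv = v_e · ln(m₀/m_f) = 2038.4 × ln(1.211) = 2038.4 × 0.1918 ≈ 391.0 m/s.

Δv ≈ 391 m/s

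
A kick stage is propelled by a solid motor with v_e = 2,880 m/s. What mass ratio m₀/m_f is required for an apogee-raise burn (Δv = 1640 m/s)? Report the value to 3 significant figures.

From the ideal rocket equation, m₀/m_f = exp(Δv / v_e) = exp(1640 / 2880.0) = exp(0.5694) = 1.7673.

mass ratio ≈ 1.77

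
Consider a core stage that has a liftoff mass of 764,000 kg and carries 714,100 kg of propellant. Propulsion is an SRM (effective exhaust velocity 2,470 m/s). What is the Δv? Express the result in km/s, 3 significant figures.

m_f = m₀ − m_prop = 764,000 − 714,100 = 49,900 kg.
Δv = v_e · ln(m₀/m_f) = 2470.0 × ln(15.31) = 2470.0 × 2.7285 ≈ 6739.5 m/s.

Δv ≈ 6.74 km/s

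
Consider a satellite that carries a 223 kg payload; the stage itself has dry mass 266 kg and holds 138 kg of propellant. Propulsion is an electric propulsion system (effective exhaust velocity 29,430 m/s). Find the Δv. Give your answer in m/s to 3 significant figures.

Δv ≈ 7320 m/s

m₀ = payload + dry + propellant = 223 + 266 + 138 = 627 kg.
m_f = payload + dry = 223 + 266 = 489 kg.
Rocket equation: Δv = v_e · ln(m₀/m_f) = 29430.0 × ln(1.282) = 29430.0 × 0.2486 ≈ 7315.8 m/s.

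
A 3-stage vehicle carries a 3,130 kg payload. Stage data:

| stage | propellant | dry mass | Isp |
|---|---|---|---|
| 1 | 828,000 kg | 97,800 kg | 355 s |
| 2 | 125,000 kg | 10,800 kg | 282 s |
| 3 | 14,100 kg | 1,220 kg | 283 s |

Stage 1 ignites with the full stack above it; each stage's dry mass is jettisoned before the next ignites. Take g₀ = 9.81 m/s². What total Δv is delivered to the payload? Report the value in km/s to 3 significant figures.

Ignition mass of stage 1 = 828,000+97,800 + 125,000+10,800 + 14,100+1,220 + 3,130 = 1,080,050 kg.
Stage 1: m₀ = 1,080,050 kg, m_f = 1,080,050 − 828,000 = 252,050 kg; Δv = 355×9.81×ln(4.285) = 3482.6×1.4551 ≈ 5068 m/s.
Stage 2: m₀ = 154,250 kg, m_f = 154,250 − 125,000 = 29,250 kg; Δv = 282×9.81×ln(5.274) = 2766.4×1.6627 ≈ 4600 m/s.
Stage 3: m₀ = 18,450 kg, m_f = 18,450 − 14,100 = 4,350 kg; Δv = 283×9.81×ln(4.241) = 2776.2×1.4449 ≈ 4011 m/s.
Total Δv = 5068 + 4600 + 4011 = 13679 m/s.

Δv ≈ 13.7 km/s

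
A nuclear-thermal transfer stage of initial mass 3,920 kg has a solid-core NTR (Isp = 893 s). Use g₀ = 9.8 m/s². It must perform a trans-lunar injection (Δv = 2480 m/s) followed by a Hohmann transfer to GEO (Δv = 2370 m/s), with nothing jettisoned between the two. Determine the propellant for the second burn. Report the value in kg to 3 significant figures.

propellant for the second burn ≈ 700 kg

v_e = Isp · g₀ = 893 × 9.8 = 8751.4 m/s.
After the first burn: m = 3920 × exp(−2480/8751.4) = 3920 × 0.75323 = 2,952.66 kg.
After the second burn: m = 2,952.66 × exp(−2370/8751.4) = 2,952.66 × 0.76276 = 2,252.17 kg.
Second-burn propellant = 2,952.66 − 2,252.17 = 700.49 kg.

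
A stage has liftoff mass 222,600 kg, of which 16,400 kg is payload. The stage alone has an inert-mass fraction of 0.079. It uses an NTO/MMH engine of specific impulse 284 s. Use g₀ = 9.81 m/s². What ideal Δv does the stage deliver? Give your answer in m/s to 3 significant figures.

Stage wet mass = m₀ − payload = 222,600 − 16,400 = 206,200 kg.
Stage dry mass = ε × stage wet mass = 0.079 × 206,200 = 16,289.8 kg.
Burnout mass m_f = stage dry + payload = 16,289.8 + 16,400 = 32,689.8 kg.
v_e = Isp · g₀ = 284 × 9.81 = 2786.0 m/s.
By the Tsiolkovsky rocket equation, Δv = v_e · ln(222,600/32,689.8) = 2786.0 × ln(6.809) = 2786.0 × 1.9183 ≈ 5344 m/s.

Δv ≈ 5340 m/s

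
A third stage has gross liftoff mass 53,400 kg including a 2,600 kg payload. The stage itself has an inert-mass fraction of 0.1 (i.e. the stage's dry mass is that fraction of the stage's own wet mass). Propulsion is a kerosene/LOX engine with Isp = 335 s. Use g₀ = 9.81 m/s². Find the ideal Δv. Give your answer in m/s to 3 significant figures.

Stage wet mass = m₀ − payload = 53,400 − 2,600 = 50,800 kg.
Stage dry mass = ε × stage wet mass = 0.1 × 50,800 = 5,080 kg.
Burnout mass m_f = stage dry + payload = 5,080 + 2,600 = 7,680 kg.
v_e = Isp · g₀ = 335 × 9.81 = 3286.4 m/s.
Δv = v_e · ln(53,400/7,680) = 3286.4 × ln(6.953) = 3286.4 × 1.9392 ≈ 6373 m/s.

Δv ≈ 6370 m/s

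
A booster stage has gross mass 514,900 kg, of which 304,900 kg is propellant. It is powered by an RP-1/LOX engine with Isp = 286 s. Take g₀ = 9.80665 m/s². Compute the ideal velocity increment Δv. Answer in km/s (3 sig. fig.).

v_e = Isp · g₀ = 286 × 9.80665 = 2804.7 m/s.
m_f = m₀ − m_prop = 514,900 − 304,900 = 210,000 kg.
Δv = v_e · ln(m₀/m_f) = 2804.7 × ln(2.452) = 2804.7 × 0.8969 ≈ 2515.4 m/s.

Δv ≈ 2.52 km/s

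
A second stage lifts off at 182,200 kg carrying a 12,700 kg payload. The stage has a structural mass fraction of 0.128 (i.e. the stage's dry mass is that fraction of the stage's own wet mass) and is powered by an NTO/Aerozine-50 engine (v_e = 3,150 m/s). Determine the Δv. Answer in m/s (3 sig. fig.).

Stage wet mass = m₀ − payload = 182,200 − 12,700 = 169,500 kg.
Stage dry mass = ε × stage wet mass = 0.128 × 169,500 = 21,696 kg.
Burnout mass m_f = stage dry + payload = 21,696 + 12,700 = 34,396 kg.
From the ideal rocket equation, Δv = v_e · ln(182,200/34,396) = 3150.0 × ln(5.297) = 3150.0 × 1.6672 ≈ 5252 m/s.

Δv ≈ 5250 m/s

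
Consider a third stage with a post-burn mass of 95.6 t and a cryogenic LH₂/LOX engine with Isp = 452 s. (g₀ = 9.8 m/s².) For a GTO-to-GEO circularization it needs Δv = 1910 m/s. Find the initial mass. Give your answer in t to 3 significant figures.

v_e = Isp · g₀ = 452 × 9.8 = 4429.6 m/s.
m₀/m_f = exp(Δv / v_e) = exp(1910 / 4429.6) = exp(0.4312) = 1.5391.
m₀ = m_f × 1.5391 = 95.6 × 1.5391 = 147.138 t.

initial mass ≈ 147 t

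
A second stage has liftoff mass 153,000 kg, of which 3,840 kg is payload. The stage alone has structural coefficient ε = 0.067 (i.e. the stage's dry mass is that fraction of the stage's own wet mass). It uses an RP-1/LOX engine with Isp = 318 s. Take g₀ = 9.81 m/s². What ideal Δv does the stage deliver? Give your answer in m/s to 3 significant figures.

Δv ≈ 7500 m/s

Stage wet mass = m₀ − payload = 153,000 − 3,840 = 149,160 kg.
Stage dry mass = ε × stage wet mass = 0.067 × 149,160 = 9,993.72 kg.
Burnout mass m_f = stage dry + payload = 9,993.72 + 3,840 = 13,833.72 kg.
v_e = Isp · g₀ = 318 × 9.81 = 3119.6 m/s.
From the ideal rocket equation, Δv = v_e · ln(153,000/13,833.72) = 3119.6 × ln(11.06) = 3119.6 × 2.4033 ≈ 7497 m/s.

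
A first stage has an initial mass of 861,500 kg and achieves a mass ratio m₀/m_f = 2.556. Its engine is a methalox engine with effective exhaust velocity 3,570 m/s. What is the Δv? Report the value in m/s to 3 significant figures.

Δv ≈ 3350 m/s

Δv = v_e · ln(2.556) = 3570.0 × 0.9384 ≈ 3350.2 m/s.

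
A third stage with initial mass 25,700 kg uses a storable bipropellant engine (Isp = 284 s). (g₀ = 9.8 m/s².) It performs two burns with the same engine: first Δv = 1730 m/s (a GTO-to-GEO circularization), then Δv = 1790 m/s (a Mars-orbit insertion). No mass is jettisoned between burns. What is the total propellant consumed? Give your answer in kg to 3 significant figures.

v_e = Isp · g₀ = 284 × 9.8 = 2783.2 m/s.
After the first burn: m = 25700 × exp(−1730/2783.2) = 25700 × 0.53709 = 13,803.2 kg.
After the second burn: m = 13,803.2 × exp(−1790/2783.2) = 13,803.2 × 0.52564 = 7,255.51 kg.
Total propellant = m₀ − m_final = 25700 − 7,255.51 = 18,444.49 kg.

total propellant consumed ≈ 18400 kg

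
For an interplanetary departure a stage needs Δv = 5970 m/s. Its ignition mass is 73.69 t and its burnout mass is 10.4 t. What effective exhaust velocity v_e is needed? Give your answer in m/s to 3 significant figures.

ln(m₀/m_f) = ln(73690/10400) = ln(7.086) = 1.9581.
Rocket equation: v_e = Δv / ln(m₀/m_f) = 5970 / 1.9581 = 3048.9 m/s.

v_e ≈ 3050 m/s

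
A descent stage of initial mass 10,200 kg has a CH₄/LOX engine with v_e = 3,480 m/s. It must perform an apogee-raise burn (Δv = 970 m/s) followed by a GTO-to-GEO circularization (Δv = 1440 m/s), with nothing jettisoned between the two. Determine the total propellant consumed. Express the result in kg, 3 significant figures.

total propellant consumed ≈ 5100 kg

After the first burn: m = 10200 × exp(−970/3480.0) = 10200 × 0.75674 = 7,718.75 kg.
After the second burn: m = 7,718.75 × exp(−1440/3480.0) = 7,718.75 × 0.66114 = 5,103.17 kg.
Total propellant = m₀ − m_final = 10200 − 5,103.17 = 5,096.83 kg.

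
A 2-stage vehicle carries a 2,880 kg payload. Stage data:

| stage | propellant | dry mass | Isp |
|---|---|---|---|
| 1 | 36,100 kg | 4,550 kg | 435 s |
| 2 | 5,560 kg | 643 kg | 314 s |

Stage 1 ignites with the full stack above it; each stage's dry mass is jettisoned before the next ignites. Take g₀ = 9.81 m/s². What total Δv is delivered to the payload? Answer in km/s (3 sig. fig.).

Δv ≈ 8.44 km/s

Ignition mass of stage 1 = 36,100+4,550 + 5,560+643 + 2,880 = 49,733 kg.
Stage 1: m₀ = 49,733 kg, m_f = 49,733 − 36,100 = 13,633 kg; Δv = 435×9.81×ln(3.648) = 4267.4×1.2942 ≈ 5523 m/s.
Stage 2: m₀ = 9,083 kg, m_f = 9,083 − 5,560 = 3,523 kg; Δv = 314×9.81×ln(2.578) = 3080.3×0.9471 ≈ 2917 m/s.
Total Δv = 5523 + 2917 = 8440 m/s.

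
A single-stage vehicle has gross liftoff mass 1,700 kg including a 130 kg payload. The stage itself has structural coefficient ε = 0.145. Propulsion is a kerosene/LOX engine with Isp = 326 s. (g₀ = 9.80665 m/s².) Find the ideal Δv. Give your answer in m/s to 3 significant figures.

Stage wet mass = m₀ − payload = 1,700 − 130 = 1,570 kg.
Stage dry mass = ε × stage wet mass = 0.145 × 1,570 = 227.65 kg.
Burnout mass m_f = stage dry + payload = 227.65 + 130 = 357.65 kg.
v_e = Isp · g₀ = 326 × 9.80665 = 3197.0 m/s.
Rocket equation: Δv = v_e · ln(1,700/357.65) = 3197.0 × ln(4.753) = 3197.0 × 1.5588 ≈ 4984 m/s.

Δv ≈ 4980 m/s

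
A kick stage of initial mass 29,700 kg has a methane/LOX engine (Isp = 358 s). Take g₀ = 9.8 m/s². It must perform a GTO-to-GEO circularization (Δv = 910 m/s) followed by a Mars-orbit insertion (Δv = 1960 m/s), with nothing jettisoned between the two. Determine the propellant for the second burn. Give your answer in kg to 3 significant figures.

v_e = Isp · g₀ = 358 × 9.8 = 3508.4 m/s.
After the first burn: m = 29700 × exp(−910/3508.4) = 29700 × 0.77153 = 22,914.4 kg.
After the second burn: m = 22,914.4 × exp(−1960/3508.4) = 22,914.4 × 0.57198 = 13,106.6 kg.
Second-burn propellant = 22,914.4 − 13,106.6 = 9,807.8 kg.

propellant for the second burn ≈ 9810 kg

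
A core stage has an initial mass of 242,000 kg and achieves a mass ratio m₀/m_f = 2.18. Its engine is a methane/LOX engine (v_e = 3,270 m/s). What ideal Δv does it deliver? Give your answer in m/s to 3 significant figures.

Δv ≈ 2550 m/s

By the Tsiolkovsky rocket equation, Δv = v_e · ln(2.18) = 3270.0 × 0.7793 ≈ 2548.4 m/s.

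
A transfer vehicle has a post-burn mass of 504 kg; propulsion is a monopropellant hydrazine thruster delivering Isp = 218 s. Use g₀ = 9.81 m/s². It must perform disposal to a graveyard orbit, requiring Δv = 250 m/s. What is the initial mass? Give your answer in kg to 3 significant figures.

v_e = Isp · g₀ = 218 × 9.81 = 2138.6 m/s.
Rocket equation: m₀/m_f = exp(Δv / v_e) = exp(250 / 2138.6) = exp(0.1169) = 1.1240.
m₀ = m_f × 1.1240 = 504 × 1.1240 = 566.496 kg.

initial mass ≈ 566 kg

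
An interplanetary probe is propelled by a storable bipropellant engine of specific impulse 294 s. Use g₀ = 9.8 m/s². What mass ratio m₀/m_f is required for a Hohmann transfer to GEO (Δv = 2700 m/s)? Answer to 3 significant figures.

mass ratio ≈ 2.55

v_e = Isp · g₀ = 294 × 9.8 = 2881.2 m/s.
m₀/m_f = exp(Δv / v_e) = exp(2700 / 2881.2) = exp(0.9371) = 2.5526.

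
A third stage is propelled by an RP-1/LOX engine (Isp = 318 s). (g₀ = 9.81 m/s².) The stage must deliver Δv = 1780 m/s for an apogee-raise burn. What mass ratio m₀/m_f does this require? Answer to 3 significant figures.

v_e = Isp · g₀ = 318 × 9.81 = 3119.6 m/s.
Rocket equation: m₀/m_f = exp(Δv / v_e) = exp(1780 / 3119.6) = exp(0.5706) = 1.7693.

mass ratio ≈ 1.77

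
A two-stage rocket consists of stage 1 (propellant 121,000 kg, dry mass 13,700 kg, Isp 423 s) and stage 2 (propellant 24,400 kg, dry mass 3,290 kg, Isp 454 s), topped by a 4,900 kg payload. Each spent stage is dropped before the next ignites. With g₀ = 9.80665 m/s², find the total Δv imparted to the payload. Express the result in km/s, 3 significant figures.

Ignition mass of stage 1 = 121,000+13,700 + 24,400+3,290 + 4,900 = 167,290 kg.
Stage 1: m₀ = 167,290 kg, m_f = 167,290 − 121,000 = 46,290 kg; Δv = 423×9.80665×ln(3.614) = 4148.2×1.2848 ≈ 5330 m/s.
Stage 2: m₀ = 32,590 kg, m_f = 32,590 − 24,400 = 8,190 kg; Δv = 454×9.80665×ln(3.979) = 4452.2×1.3811 ≈ 6149 m/s.
Total Δv = 5330 + 6149 = 11479 m/s.

Δv ≈ 11.5 km/s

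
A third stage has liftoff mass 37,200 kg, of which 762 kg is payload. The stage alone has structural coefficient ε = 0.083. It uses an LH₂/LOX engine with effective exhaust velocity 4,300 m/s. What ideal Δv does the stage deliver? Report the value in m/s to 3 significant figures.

Δv ≈ 9830 m/s

Stage wet mass = m₀ − payload = 37,200 − 762 = 36,438 kg.
Stage dry mass = ε × stage wet mass = 0.083 × 36,438 = 3,024.35 kg.
Burnout mass m_f = stage dry + payload = 3,024.35 + 762 = 3,786.35 kg.
By the Tsiolkovsky rocket equation, Δv = v_e · ln(37,200/3,786.35) = 4300.0 × ln(9.825) = 4300.0 × 2.2849 ≈ 9825 m/s.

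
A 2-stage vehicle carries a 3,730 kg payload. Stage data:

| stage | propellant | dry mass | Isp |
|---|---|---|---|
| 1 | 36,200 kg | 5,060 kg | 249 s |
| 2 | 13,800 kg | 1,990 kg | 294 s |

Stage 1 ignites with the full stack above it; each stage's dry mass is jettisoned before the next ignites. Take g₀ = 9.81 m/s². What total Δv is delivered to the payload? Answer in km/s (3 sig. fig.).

Ignition mass of stage 1 = 36,200+5,060 + 13,800+1,990 + 3,730 = 60,780 kg.
Stage 1: m₀ = 60,780 kg, m_f = 60,780 − 36,200 = 24,580 kg; Δv = 249×9.81×ln(2.473) = 2442.7×0.9053 ≈ 2211 m/s.
Stage 2: m₀ = 19,520 kg, m_f = 19,520 − 13,800 = 5,720 kg; Δv = 294×9.81×ln(3.413) = 2884.1×1.2275 ≈ 3540 m/s.
Total Δv = 2211 + 3540 = 5751 m/s.

Δv ≈ 5.75 km/s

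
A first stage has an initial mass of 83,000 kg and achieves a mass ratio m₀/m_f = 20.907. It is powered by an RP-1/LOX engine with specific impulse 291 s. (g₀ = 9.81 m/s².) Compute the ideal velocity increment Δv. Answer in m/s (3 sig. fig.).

Δv ≈ 8680 m/s

v_e = Isp · g₀ = 291 × 9.81 = 2854.7 m/s.
Using Δv = v_e ln(m₀/m_f): Δv = v_e · ln(20.907) = 2854.7 × 3.0401 ≈ 8678.6 m/s.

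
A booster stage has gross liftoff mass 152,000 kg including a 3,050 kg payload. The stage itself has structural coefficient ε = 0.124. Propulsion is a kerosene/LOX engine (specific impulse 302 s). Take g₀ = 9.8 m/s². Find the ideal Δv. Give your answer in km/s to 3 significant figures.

Δv ≈ 5.79 km/s

Stage wet mass = m₀ − payload = 152,000 − 3,050 = 148,950 kg.
Stage dry mass = ε × stage wet mass = 0.124 × 148,950 = 18,469.8 kg.
Burnout mass m_f = stage dry + payload = 18,469.8 + 3,050 = 21,519.8 kg.
v_e = Isp · g₀ = 302 × 9.8 = 2959.6 m/s.
Δv = v_e · ln(152,000/21,519.8) = 2959.6 × ln(7.063) = 2959.6 × 1.9549 ≈ 5786 m/s.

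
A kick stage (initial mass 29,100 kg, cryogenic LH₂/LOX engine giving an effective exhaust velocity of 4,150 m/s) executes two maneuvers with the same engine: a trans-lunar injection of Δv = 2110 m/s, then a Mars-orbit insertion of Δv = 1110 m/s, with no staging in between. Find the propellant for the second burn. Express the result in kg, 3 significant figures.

After the first burn: m = 29100 × exp(−2110/4150.0) = 29100 × 0.60144 = 17,501.9 kg.
After the second burn: m = 17,501.9 × exp(−1110/4150.0) = 17,501.9 × 0.76531 = 13,394.4 kg.
Second-burn propellant = 17,501.9 − 13,394.4 = 4,107.5 kg.

propellant for the second burn ≈ 4110 kg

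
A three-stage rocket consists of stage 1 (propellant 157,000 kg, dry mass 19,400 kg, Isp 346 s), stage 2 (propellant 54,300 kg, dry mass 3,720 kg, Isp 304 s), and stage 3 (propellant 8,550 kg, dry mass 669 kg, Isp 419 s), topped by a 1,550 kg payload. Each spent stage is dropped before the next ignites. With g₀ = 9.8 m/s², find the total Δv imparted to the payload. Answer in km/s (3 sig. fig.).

Δv ≈ 14.6 km/s

Ignition mass of stage 1 = 157,000+19,400 + 54,300+3,720 + 8,550+669 + 1,550 = 245,189 kg.
Stage 1: m₀ = 245,189 kg, m_f = 245,189 − 157,000 = 88,189 kg; Δv = 346×9.8×ln(2.78) = 3390.8×1.0225 ≈ 3467 m/s.
Stage 2: m₀ = 68,789 kg, m_f = 68,789 − 54,300 = 14,489 kg; Δv = 304×9.8×ln(4.748) = 2979.2×1.5577 ≈ 4641 m/s.
Stage 3: m₀ = 10,769 kg, m_f = 10,769 − 8,550 = 2,219 kg; Δv = 419×9.8×ln(4.853) = 4106.2×1.5796 ≈ 6486 m/s.
Total Δv = 3467 + 4641 + 6486 = 14594 m/s.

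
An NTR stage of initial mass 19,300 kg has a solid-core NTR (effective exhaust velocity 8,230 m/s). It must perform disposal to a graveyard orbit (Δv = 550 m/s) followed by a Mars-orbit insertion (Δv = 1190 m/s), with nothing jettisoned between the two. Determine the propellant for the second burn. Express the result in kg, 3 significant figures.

propellant for the second burn ≈ 2430 kg

After the first burn: m = 19300 × exp(−550/8230.0) = 19300 × 0.93536 = 18,052.4 kg.
After the second burn: m = 18,052.4 × exp(−1190/8230.0) = 18,052.4 × 0.86537 = 15,622 kg.
Second-burn propellant = 18,052.4 − 15,622 = 2,430.4 kg.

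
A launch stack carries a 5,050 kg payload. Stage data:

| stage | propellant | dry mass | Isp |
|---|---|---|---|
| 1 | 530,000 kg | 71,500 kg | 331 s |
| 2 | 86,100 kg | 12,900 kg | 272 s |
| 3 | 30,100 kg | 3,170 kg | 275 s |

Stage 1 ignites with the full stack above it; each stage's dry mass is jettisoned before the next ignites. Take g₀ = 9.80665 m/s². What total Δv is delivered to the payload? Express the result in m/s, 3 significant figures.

Ignition mass of stage 1 = 530,000+71,500 + 86,100+12,900 + 30,100+3,170 + 5,050 = 738,820 kg.
Stage 1: m₀ = 738,820 kg, m_f = 738,820 − 530,000 = 208,820 kg; Δv = 331×9.80665×ln(3.538) = 3246.0×1.2636 ≈ 4102 m/s.
Stage 2: m₀ = 137,320 kg, m_f = 137,320 − 86,100 = 51,220 kg; Δv = 272×9.80665×ln(2.681) = 2667.4×0.9862 ≈ 2631 m/s.
Stage 3: m₀ = 38,320 kg, m_f = 38,320 − 30,100 = 8,220 kg; Δv = 275×9.80665×ln(4.662) = 2696.8×1.5394 ≈ 4152 m/s.
Total Δv = 4102 + 2631 + 4152 = 10885 m/s.

Δv ≈ 10900 m/s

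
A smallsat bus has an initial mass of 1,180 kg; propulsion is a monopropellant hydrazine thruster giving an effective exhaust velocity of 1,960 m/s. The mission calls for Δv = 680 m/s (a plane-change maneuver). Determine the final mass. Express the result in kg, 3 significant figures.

Using Δv = v_e ln(m₀/m_f): m₀/m_f = exp(Δv / v_e) = exp(680 / 1960.0) = exp(0.3469) = 1.4147.
m_f = m₀ / 1.4147 = 1,180 / 1.4147 = 834.099 kg.

final mass ≈ 834 kg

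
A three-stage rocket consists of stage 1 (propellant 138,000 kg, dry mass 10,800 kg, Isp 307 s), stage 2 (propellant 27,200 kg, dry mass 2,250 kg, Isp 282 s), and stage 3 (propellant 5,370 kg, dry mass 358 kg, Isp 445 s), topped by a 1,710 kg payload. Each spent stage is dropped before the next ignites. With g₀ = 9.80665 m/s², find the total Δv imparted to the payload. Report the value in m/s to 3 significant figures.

Ignition mass of stage 1 = 138,000+10,800 + 27,200+2,250 + 5,370+358 + 1,710 = 185,688 kg.
Stage 1: m₀ = 185,688 kg, m_f = 185,688 − 138,000 = 47,688 kg; Δv = 307×9.80665×ln(3.894) = 3010.6×1.3594 ≈ 4093 m/s.
Stage 2: m₀ = 36,888 kg, m_f = 36,888 − 27,200 = 9,688 kg; Δv = 282×9.80665×ln(3.808) = 2765.5×1.3370 ≈ 3697 m/s.
Stage 3: m₀ = 7,438 kg, m_f = 7,438 − 5,370 = 2,068 kg; Δv = 445×9.80665×ln(3.597) = 4364.0×1.2800 ≈ 5586 m/s.
Total Δv = 4093 + 3697 + 5586 = 13376 m/s.

Δv ≈ 13400 m/s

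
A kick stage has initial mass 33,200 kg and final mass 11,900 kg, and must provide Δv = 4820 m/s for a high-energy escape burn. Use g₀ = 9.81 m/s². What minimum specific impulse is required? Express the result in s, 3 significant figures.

Isp ≈ 479 s

ln(m₀/m_f) = ln(33200/11900) = ln(2.79) = 1.0260.
Rocket equation: v_e = Δv / ln(m₀/m_f) = 4820 / 1.0260 = 4697.8 m/s.
Isp = v_e / g₀ = 4697.8 / 9.81 = 478.9 s.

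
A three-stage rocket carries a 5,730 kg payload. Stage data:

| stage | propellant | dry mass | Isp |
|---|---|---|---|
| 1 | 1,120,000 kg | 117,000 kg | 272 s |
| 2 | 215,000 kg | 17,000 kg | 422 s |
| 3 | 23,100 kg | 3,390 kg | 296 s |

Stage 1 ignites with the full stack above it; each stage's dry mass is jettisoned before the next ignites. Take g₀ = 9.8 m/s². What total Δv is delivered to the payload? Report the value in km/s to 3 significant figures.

Δv ≈ 14.3 km/s

Ignition mass of stage 1 = 1,120,000+117,000 + 215,000+17,000 + 23,100+3,390 + 5,730 = 1,501,220 kg.
Stage 1: m₀ = 1,501,220 kg, m_f = 1,501,220 − 1,120,000 = 381,220 kg; Δv = 272×9.8×ln(3.938) = 2665.6×1.3707 ≈ 3654 m/s.
Stage 2: m₀ = 264,220 kg, m_f = 264,220 − 215,000 = 49,220 kg; Δv = 422×9.8×ln(5.368) = 4135.6×1.6805 ≈ 6950 m/s.
Stage 3: m₀ = 32,220 kg, m_f = 32,220 − 23,100 = 9,120 kg; Δv = 296×9.8×ln(3.533) = 2900.8×1.2621 ≈ 3661 m/s.
Total Δv = 3654 + 6950 + 3661 = 14265 m/s.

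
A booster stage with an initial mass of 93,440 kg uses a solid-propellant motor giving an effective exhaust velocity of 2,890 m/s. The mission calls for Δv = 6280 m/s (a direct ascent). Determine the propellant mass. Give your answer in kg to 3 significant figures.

propellant mass ≈ 82800 kg

m₀/m_f = exp(Δv / v_e) = exp(6280 / 2890.0) = exp(2.1730) = 8.7847.
m_f = 93,440 / 8.7847 = 10,636.7 kg, so propellant = m₀ − m_f = 93,440 − 10,636.7 = 82,803.3 kg.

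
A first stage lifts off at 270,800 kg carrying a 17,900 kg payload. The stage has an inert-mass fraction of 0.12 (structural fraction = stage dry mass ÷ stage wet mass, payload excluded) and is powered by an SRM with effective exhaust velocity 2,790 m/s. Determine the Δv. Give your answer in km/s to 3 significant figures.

Δv ≈ 4.81 km/s

Stage wet mass = m₀ − payload = 270,800 − 17,900 = 252,900 kg.
Stage dry mass = ε × stage wet mass = 0.12 × 252,900 = 30,348 kg.
Burnout mass m_f = stage dry + payload = 30,348 + 17,900 = 48,248 kg.
Δv = v_e · ln(270,800/48,248) = 2790.0 × ln(5.613) = 2790.0 × 1.7250 ≈ 4813 m/s.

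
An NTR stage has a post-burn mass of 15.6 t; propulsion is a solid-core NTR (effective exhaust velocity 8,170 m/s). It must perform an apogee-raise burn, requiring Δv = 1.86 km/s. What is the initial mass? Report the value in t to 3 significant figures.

initial mass ≈ 19.6 t

By the Tsiolkovsky rocket equation, m₀/m_f = exp(Δv / v_e) = exp(1860 / 8170.0) = exp(0.2277) = 1.2557.
m₀ = m_f × 1.2557 = 15.6 × 1.2557 = 19.5889 t.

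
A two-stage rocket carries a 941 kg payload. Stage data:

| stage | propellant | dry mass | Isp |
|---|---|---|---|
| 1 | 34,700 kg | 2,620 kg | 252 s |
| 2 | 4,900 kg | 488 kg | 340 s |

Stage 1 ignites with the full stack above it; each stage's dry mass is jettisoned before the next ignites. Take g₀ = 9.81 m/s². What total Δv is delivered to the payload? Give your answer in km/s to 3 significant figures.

Ignition mass of stage 1 = 34,700+2,620 + 4,900+488 + 941 = 43,649 kg.
Stage 1: m₀ = 43,649 kg, m_f = 43,649 − 34,700 = 8,949 kg; Δv = 252×9.81×ln(4.878) = 2472.1×1.5846 ≈ 3917 m/s.
Stage 2: m₀ = 6,329 kg, m_f = 6,329 − 4,900 = 1,429 kg; Δv = 340×9.81×ln(4.429) = 3335.4×1.4882 ≈ 4964 m/s.
Total Δv = 3917 + 4964 = 8881 m/s.

Δv ≈ 8.88 km/s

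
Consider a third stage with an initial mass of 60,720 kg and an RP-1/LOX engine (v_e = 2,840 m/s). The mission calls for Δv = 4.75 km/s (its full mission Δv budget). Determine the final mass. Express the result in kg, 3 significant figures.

final mass ≈ 11400 kg

m₀/m_f = exp(Δv / v_e) = exp(4750 / 2840.0) = exp(1.6725) = 5.3257.
m_f = m₀ / 5.3257 = 60,720 / 5.3257 = 11,401.3 kg.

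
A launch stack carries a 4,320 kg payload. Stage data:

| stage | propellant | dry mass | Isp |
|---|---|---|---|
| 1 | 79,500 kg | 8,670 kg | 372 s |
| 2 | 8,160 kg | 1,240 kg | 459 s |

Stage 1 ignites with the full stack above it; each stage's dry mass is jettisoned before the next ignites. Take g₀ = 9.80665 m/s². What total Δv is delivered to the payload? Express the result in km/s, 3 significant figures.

Ignition mass of stage 1 = 79,500+8,670 + 8,160+1,240 + 4,320 = 101,890 kg.
Stage 1: m₀ = 101,890 kg, m_f = 101,890 − 79,500 = 22,390 kg; Δv = 372×9.80665×ln(4.551) = 3648.1×1.5153 ≈ 5528 m/s.
Stage 2: m₀ = 13,720 kg, m_f = 13,720 − 8,160 = 5,560 kg; Δv = 459×9.80665×ln(2.468) = 4501.3×0.9033 ≈ 4066 m/s.
Total Δv = 5528 + 4066 = 9594 m/s.

Δv ≈ 9.59 km/s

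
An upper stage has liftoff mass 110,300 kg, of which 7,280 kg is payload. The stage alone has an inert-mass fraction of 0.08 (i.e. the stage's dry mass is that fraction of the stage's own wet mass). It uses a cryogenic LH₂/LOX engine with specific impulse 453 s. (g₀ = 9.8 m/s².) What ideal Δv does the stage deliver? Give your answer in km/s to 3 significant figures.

Δv ≈ 8.71 km/s

Stage wet mass = m₀ − payload = 110,300 − 7,280 = 103,020 kg.
Stage dry mass = ε × stage wet mass = 0.08 × 103,020 = 8,241.6 kg.
Burnout mass m_f = stage dry + payload = 8,241.6 + 7,280 = 15,521.6 kg.
v_e = Isp · g₀ = 453 × 9.8 = 4439.4 m/s.
Using Δv = v_e ln(m₀/m_f): Δv = v_e · ln(110,300/15,521.6) = 4439.4 × ln(7.106) = 4439.4 × 1.9610 ≈ 8706 m/s.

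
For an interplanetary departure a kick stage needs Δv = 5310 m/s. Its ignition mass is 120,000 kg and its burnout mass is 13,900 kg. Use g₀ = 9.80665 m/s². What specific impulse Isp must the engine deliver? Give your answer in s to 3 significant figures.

ln(m₀/m_f) = ln(120000/13900) = ln(8.633) = 2.1556.
From the ideal rocket equation, v_e = Δv / ln(m₀/m_f) = 5310 / 2.1556 = 2463.3 m/s.
Isp = v_e / g₀ = 2463.3 / 9.80665 = 251.2 s.

Isp ≈ 251 s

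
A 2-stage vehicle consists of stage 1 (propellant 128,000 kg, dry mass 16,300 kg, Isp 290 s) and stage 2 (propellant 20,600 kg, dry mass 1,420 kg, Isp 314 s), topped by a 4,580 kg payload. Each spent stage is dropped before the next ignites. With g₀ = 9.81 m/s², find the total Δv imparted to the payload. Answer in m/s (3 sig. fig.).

Δv ≈ 8520 m/s

Ignition mass of stage 1 = 128,000+16,300 + 20,600+1,420 + 4,580 = 170,900 kg.
Stage 1: m₀ = 170,900 kg, m_f = 170,900 − 128,000 = 42,900 kg; Δv = 290×9.81×ln(3.984) = 2844.9×1.3822 ≈ 3932 m/s.
Stage 2: m₀ = 26,600 kg, m_f = 26,600 − 20,600 = 6,000 kg; Δv = 314×9.81×ln(4.433) = 3080.3×1.4892 ≈ 4587 m/s.
Total Δv = 3932 + 4587 = 8519 m/s.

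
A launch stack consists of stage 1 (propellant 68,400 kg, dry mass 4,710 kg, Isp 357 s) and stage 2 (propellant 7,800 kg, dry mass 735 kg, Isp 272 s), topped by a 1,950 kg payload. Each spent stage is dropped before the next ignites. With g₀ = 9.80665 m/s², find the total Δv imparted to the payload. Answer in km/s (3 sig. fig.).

Ignition mass of stage 1 = 68,400+4,710 + 7,800+735 + 1,950 = 83,595 kg.
Stage 1: m₀ = 83,595 kg, m_f = 83,595 − 68,400 = 15,195 kg; Δv = 357×9.80665×ln(5.501) = 3501.0×1.7050 ≈ 5969 m/s.
Stage 2: m₀ = 10,485 kg, m_f = 10,485 − 7,800 = 2,685 kg; Δv = 272×9.80665×ln(3.905) = 2667.4×1.3623 ≈ 3634 m/s.
Total Δv = 5969 + 3634 = 9603 m/s.

Δv ≈ 9.60 km/s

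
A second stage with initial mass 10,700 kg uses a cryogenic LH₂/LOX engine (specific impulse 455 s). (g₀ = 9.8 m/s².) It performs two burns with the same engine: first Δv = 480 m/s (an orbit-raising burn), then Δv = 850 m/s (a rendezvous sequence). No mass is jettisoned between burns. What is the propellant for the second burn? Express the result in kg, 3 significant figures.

v_e = Isp · g₀ = 455 × 9.8 = 4459.0 m/s.
After the first burn: m = 10700 × exp(−480/4459.0) = 10700 × 0.89794 = 9,607.96 kg.
After the second burn: m = 9,607.96 × exp(−850/4459.0) = 9,607.96 × 0.82644 = 7,940.4 kg.
Second-burn propellant = 9,607.96 − 7,940.4 = 1,667.56 kg.

propellant for the second burn ≈ 1670 kg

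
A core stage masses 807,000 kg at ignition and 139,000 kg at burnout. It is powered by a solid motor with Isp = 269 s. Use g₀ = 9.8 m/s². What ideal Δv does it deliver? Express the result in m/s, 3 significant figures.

Δv ≈ 4640 m/s

v_e = Isp · g₀ = 269 × 9.8 = 2636.2 m/s.
Using Δv = v_e ln(m₀/m_f): Δv = v_e · ln(m₀/m_f) = 2636.2 × ln(5.806) = 2636.2 × 1.7588 ≈ 4636.7 m/s.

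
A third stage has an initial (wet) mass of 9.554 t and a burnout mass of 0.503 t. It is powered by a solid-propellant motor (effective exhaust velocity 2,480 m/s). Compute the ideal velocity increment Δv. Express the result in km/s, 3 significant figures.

Δv ≈ 7.30 km/s

Δv = v_e · ln(m₀/m_f) = 2480.0 × ln(18.99) = 2480.0 × 2.9441 ≈ 7301.4 m/s.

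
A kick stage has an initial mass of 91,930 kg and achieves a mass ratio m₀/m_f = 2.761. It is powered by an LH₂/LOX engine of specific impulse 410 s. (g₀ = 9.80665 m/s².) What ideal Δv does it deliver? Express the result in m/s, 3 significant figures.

Δv ≈ 4080 m/s

v_e = Isp · g₀ = 410 × 9.80665 = 4020.7 m/s.
Δv = v_e · ln(2.761) = 4020.7 × 1.0156 ≈ 4083.4 m/s.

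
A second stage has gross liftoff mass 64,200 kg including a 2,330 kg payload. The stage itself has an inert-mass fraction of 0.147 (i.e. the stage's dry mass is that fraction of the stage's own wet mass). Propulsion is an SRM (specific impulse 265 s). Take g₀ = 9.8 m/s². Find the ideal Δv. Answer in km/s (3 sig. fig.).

Δv ≈ 4.48 km/s

Stage wet mass = m₀ − payload = 64,200 − 2,330 = 61,870 kg.
Stage dry mass = ε × stage wet mass = 0.147 × 61,870 = 9,094.89 kg.
Burnout mass m_f = stage dry + payload = 9,094.89 + 2,330 = 11,424.89 kg.
v_e = Isp · g₀ = 265 × 9.8 = 2597.0 m/s.
Using Δv = v_e ln(m₀/m_f): Δv = v_e · ln(64,200/11,424.89) = 2597.0 × ln(5.619) = 2597.0 × 1.7262 ≈ 4483 m/s.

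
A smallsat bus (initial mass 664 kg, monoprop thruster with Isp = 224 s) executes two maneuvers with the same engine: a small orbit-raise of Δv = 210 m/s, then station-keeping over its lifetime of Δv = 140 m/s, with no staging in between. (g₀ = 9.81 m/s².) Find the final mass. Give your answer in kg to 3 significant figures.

final mass ≈ 566 kg

v_e = Isp · g₀ = 224 × 9.81 = 2197.4 m/s.
After the first burn: m = 664 × exp(−210/2197.4) = 664 × 0.90886 = 603.483 kg.
After the second burn: m = 603.483 × exp(−140/2197.4) = 603.483 × 0.93828 = 566.236 kg.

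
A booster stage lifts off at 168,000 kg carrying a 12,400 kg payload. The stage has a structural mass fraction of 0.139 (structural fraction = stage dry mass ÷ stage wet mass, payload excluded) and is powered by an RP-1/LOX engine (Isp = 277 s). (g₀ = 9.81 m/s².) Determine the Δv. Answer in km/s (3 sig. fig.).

Stage wet mass = m₀ − payload = 168,000 − 12,400 = 155,600 kg.
Stage dry mass = ε × stage wet mass = 0.139 × 155,600 = 21,628.4 kg.
Burnout mass m_f = stage dry + payload = 21,628.4 + 12,400 = 34,028.4 kg.
v_e = Isp · g₀ = 277 × 9.81 = 2717.4 m/s.
Using Δv = v_e ln(m₀/m_f): Δv = v_e · ln(168,000/34,028.4) = 2717.4 × ln(4.937) = 2717.4 × 1.5968 ≈ 4339 m/s.

Δv ≈ 4.34 km/s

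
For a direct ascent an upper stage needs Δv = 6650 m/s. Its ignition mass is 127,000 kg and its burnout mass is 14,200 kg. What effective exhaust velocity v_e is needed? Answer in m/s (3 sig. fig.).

ln(m₀/m_f) = ln(127000/14200) = ln(8.944) = 2.1909.
Using Δv = v_e ln(m₀/m_f): v_e = Δv / ln(m₀/m_f) = 6650 / 2.1909 = 3035.2 m/s.

v_e ≈ 3040 m/s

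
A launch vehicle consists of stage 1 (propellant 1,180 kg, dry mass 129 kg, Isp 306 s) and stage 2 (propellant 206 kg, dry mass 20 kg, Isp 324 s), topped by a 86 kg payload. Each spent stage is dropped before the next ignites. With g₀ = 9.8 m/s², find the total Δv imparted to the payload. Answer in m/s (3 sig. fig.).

Ignition mass of stage 1 = 1,180+129 + 206+20 + 86 = 1,621 kg.
Stage 1: m₀ = 1,621 kg, m_f = 1,621 − 1,180 = 441 kg; Δv = 306×9.8×ln(3.676) = 2998.8×1.3018 ≈ 3904 m/s.
Stage 2: m₀ = 312 kg, m_f = 312 − 206 = 106 kg; Δv = 324×9.8×ln(2.943) = 3175.2×1.0796 ≈ 3428 m/s.
Total Δv = 3904 + 3428 = 7332 m/s.

Δv ≈ 7330 m/s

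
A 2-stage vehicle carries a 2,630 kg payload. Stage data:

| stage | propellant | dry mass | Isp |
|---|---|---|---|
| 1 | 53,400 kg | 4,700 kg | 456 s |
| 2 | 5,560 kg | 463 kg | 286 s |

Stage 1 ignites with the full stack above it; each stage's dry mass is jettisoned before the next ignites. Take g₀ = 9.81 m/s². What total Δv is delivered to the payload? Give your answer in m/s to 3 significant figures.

Ignition mass of stage 1 = 53,400+4,700 + 5,560+463 + 2,630 = 66,753 kg.
Stage 1: m₀ = 66,753 kg, m_f = 66,753 − 53,400 = 13,353 kg; Δv = 456×9.81×ln(4.999) = 4473.4×1.6093 ≈ 7199 m/s.
Stage 2: m₀ = 8,653 kg, m_f = 8,653 − 5,560 = 3,093 kg; Δv = 286×9.81×ln(2.798) = 2805.7×1.0288 ≈ 2886 m/s.
Total Δv = 7199 + 2886 = 10085 m/s.

Δv ≈ 10100 m/s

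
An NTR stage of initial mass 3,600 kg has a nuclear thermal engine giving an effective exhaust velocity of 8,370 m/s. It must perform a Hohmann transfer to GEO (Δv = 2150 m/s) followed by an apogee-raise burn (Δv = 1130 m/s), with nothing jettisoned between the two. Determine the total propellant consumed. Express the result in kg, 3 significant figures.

After the first burn: m = 3600 × exp(−2150/8370.0) = 3600 × 0.77347 = 2,784.49 kg.
After the second burn: m = 2,784.49 × exp(−1130/8370.0) = 2,784.49 × 0.87371 = 2,432.84 kg.
Total propellant = m₀ − m_final = 3600 − 2,432.84 = 1,167.16 kg.

total propellant consumed ≈ 1170 kg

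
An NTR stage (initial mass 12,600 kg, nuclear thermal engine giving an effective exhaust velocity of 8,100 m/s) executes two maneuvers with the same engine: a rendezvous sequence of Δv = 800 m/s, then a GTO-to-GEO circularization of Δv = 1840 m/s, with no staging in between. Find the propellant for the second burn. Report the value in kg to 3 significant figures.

After the first burn: m = 12600 × exp(−800/8100.0) = 12600 × 0.90596 = 11,415.1 kg.
After the second burn: m = 11,415.1 × exp(−1840/8100.0) = 11,415.1 × 0.79679 = 9,095.44 kg.
Second-burn propellant = 11,415.1 − 9,095.44 = 2,319.66 kg.

propellant for the second burn ≈ 2320 kg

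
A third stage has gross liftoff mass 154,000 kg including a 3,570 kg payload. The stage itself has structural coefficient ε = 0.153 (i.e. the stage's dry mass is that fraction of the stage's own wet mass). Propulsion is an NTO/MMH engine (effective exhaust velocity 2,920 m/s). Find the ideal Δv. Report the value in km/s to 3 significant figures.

Stage wet mass = m₀ − payload = 154,000 − 3,570 = 150,430 kg.
Stage dry mass = ε × stage wet mass = 0.153 × 150,430 = 23,015.8 kg.
Burnout mass m_f = stage dry + payload = 23,015.8 + 3,570 = 26,585.8 kg.
By the Tsiolkovsky rocket equation, Δv = v_e · ln(154,000/26,585.8) = 2920.0 × ln(5.793) = 2920.0 × 1.7566 ≈ 5129 m/s.

Δv ≈ 5.13 km/s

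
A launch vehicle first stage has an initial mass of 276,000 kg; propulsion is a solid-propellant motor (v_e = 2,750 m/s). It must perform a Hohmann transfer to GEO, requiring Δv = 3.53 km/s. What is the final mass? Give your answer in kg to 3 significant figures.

final mass ≈ 76500 kg

By the Tsiolkovsky rocket equation, m₀/m_f = exp(Δv / v_e) = exp(3530 / 2750.0) = exp(1.2836) = 3.6097.
m_f = m₀ / 3.6097 = 276,000 / 3.6097 = 76,460.6 kg.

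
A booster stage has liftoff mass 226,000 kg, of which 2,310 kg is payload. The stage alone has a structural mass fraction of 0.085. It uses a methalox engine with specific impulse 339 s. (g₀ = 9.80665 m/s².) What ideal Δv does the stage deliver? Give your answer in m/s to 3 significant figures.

Stage wet mass = m₀ − payload = 226,000 − 2,310 = 223,690 kg.
Stage dry mass = ε × stage wet mass = 0.085 × 223,690 = 19,013.7 kg.
Burnout mass m_f = stage dry + payload = 19,013.7 + 2,310 = 21,323.7 kg.
v_e = Isp · g₀ = 339 × 9.80665 = 3324.5 m/s.
Δv = v_e · ln(226,000/21,323.7) = 3324.5 × ln(10.6) = 3324.5 × 2.3607 ≈ 7848 m/s.

Δv ≈ 7850 m/s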